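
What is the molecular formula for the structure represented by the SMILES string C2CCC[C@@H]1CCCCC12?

C10H18

Heavy atoms from the SMILES: 10 C.
Implicit hydrogens by atom environment:
  8 × C: 2 H each → 16
  2 × C: 1 H each → 2
  Total hydrogens = 18.
Molecular formula: C10H18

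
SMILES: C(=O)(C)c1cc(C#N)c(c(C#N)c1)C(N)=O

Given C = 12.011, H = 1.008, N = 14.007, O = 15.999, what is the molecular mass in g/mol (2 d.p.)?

213.20

Molecular formula: C11H7N3O2.
M = 11×12.011 + 7×1.008 + 3×14.007 + 2×15.999 = 213.20 g/mol.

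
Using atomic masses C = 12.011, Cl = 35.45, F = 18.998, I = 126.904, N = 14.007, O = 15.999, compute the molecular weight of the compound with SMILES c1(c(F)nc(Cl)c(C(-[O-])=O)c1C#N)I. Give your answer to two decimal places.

325.44

Molecular formula: C7ClFIN2O2-.
M = 7×12.011 + 1×35.45 + 1×18.998 + 1×126.904 + 2×14.007 + 2×15.999 = 325.44 g/mol.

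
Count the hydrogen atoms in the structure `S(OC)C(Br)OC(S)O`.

7

Hydrogens are implicit in SMILES; fill each atom to its normal valence:
  2 × C: 1 H each → 2
  2 × O: no H
  1 × Br: no H
  1 × C: 3 H
  1 × O: 1 H
  1 × S: 1 H
  1 × S: no H
  Total hydrogens = 7.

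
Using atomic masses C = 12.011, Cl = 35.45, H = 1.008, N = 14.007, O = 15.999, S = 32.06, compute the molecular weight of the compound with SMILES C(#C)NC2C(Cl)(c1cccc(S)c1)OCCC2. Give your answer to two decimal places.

Molecular formula: C13H14ClNOS.
M = 13×12.011 + 1×35.45 + 14×1.008 + 1×14.007 + 1×15.999 + 1×32.06 = 267.77 g/mol.

267.77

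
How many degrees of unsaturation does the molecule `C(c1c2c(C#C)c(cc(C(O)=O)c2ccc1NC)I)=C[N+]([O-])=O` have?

12

Molecular formula from the SMILES: C16H11IN2O4.
DoU = (2C + 2 + N − H − X)/2 = (2·16 + 2 + 2 − 11 − 1)/2 = 24/2 = 12.
(Structurally: 2 ring(s) + 10 π bond(s) = 12.)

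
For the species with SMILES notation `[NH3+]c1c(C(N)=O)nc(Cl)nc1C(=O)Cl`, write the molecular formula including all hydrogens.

Heavy atoms from the SMILES: 6 C, 2 Cl, 4 N, 2 O.
Implicit hydrogens by atom environment:
  4 × C (aromatic): no H
  2 × C: no H
  2 × Cl: no H
  2 × N (aromatic): no H
  2 × O: no H
  1 × N (charge +1): 3 H
  1 × N: 2 H
  Total hydrogens = 5.
Net charge +1.
Molecular formula: C6H5Cl2N4O2+

C6H5Cl2N4O2+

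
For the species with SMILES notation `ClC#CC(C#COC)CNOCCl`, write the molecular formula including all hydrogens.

Heavy atoms from the SMILES: 8 C, 2 Cl, 1 N, 2 O.
Implicit hydrogens by atom environment:
  4 × C: no H
  2 × C: 2 H each → 4
  2 × Cl: no H
  2 × O: no H
  1 × C: 3 H
  1 × C: 1 H
  1 × N: 1 H
  Total hydrogens = 9.
Molecular formula: C8H9Cl2NO2

C8H9Cl2NO2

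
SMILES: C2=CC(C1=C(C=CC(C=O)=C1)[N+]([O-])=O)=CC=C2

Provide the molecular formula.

C13H9NO3

Heavy atoms from the SMILES: 13 C, 1 N, 3 O.
Implicit hydrogens by atom environment:
  8 × C (aromatic): 1 H each → 8
  4 × C (aromatic): no H
  2 × O: no H
  1 × C: 1 H
  1 × N (charge +1): no H
  1 × O (charge -1): no H
  Total hydrogens = 9.
Molecular formula: C13H9NO3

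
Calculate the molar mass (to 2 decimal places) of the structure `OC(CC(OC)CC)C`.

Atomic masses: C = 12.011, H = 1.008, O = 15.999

132.20

Molecular formula: C7H16O2.
M = 7×12.011 + 16×1.008 + 2×15.999 = 132.20 g/mol.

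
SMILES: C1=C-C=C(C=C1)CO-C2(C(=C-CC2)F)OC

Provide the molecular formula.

C13H15FO2

Heavy atoms from the SMILES: 13 C, 1 F, 2 O.
Implicit hydrogens by atom environment:
  5 × C (aromatic): 1 H each → 5
  3 × C: 2 H each → 6
  2 × C: no H
  2 × O: no H
  1 × C: 3 H
  1 × C: 1 H
  1 × C (aromatic): no H
  1 × F: no H
  Total hydrogens = 15.
Molecular formula: C13H15FO2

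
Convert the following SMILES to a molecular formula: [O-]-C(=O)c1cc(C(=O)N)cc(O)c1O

Heavy atoms from the SMILES: 8 C, 1 N, 5 O.
Implicit hydrogens by atom environment:
  4 × C (aromatic): no H
  2 × C (aromatic): 1 H each → 2
  2 × C: no H
  2 × O: 1 H each → 2
  2 × O: no H
  1 × N: 2 H
  1 × O (charge -1): no H
  Total hydrogens = 6.
Net charge -1.
Molecular formula: C8H6NO5-

C8H6NO5-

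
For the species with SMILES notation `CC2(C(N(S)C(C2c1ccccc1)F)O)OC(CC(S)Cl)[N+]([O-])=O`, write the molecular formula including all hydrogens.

Heavy atoms from the SMILES: 14 C, 1 Cl, 1 F, 2 N, 4 O, 2 S.
Implicit hydrogens by atom environment:
  5 × C: 1 H each → 5
  5 × C (aromatic): 1 H each → 5
  2 × O: no H
  2 × S: 1 H each → 2
  1 × C: 3 H
  1 × C: 2 H
  1 × C: no H
  1 × C (aromatic): no H
  1 × Cl: no H
  1 × F: no H
  1 × N: no H
  1 × N (charge +1): no H
  1 × O: 1 H
  1 × O (charge -1): no H
  Total hydrogens = 18.
Molecular formula: C14H18ClFN2O4S2

C14H18ClFN2O4S2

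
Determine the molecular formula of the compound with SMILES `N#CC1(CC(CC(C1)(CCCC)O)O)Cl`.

Heavy atoms from the SMILES: 11 C, 1 Cl, 1 N, 2 O.
Implicit hydrogens by atom environment:
  6 × C: 2 H each → 12
  3 × C: no H
  2 × O: 1 H each → 2
  1 × C: 3 H
  1 × C: 1 H
  1 × Cl: no H
  1 × N: no H
  Total hydrogens = 18.
Molecular formula: C11H18ClNO2

C11H18ClNO2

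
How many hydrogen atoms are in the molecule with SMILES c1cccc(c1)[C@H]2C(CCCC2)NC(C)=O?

19

Hydrogens are implicit in SMILES; fill each atom to its normal valence:
  5 × C (aromatic): 1 H each → 5
  4 × C: 2 H each → 8
  2 × C: 1 H each → 2
  1 × C: 3 H
  1 × C: no H
  1 × C (aromatic): no H
  1 × N: 1 H
  1 × O: no H
  Total hydrogens = 19.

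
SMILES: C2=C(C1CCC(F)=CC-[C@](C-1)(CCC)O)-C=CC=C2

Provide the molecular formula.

Heavy atoms from the SMILES: 17 C, 1 F, 1 O.
Implicit hydrogens by atom environment:
  6 × C: 2 H each → 12
  5 × C (aromatic): 1 H each → 5
  2 × C: 1 H each → 2
  2 × C: no H
  1 × C: 3 H
  1 × C (aromatic): no H
  1 × F: no H
  1 × O: 1 H
  Total hydrogens = 23.
Molecular formula: C17H23FO

C17H23FO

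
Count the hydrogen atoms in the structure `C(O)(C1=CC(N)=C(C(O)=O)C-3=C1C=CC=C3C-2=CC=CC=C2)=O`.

13

Hydrogens are implicit in SMILES; fill each atom to its normal valence:
  9 × C (aromatic): 1 H each → 9
  7 × C (aromatic): no H
  2 × C: no H
  2 × O: 1 H each → 2
  2 × O: no H
  1 × N: 2 H
  Total hydrogens = 13.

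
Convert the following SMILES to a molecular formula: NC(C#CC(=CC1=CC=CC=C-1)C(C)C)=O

Heavy atoms from the SMILES: 14 C, 1 N, 1 O.
Implicit hydrogens by atom environment:
  5 × C (aromatic): 1 H each → 5
  4 × C: no H
  2 × C: 3 H each → 6
  2 × C: 1 H each → 2
  1 × C (aromatic): no H
  1 × N: 2 H
  1 × O: no H
  Total hydrogens = 15.
Molecular formula: C14H15NO

C14H15NO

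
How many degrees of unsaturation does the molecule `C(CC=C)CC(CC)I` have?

Molecular formula from the SMILES: C8H15I.
DoU = (2C + 2 + N − H − X)/2 = (2·8 + 2 + 0 − 15 − 1)/2 = 2/2 = 1.
(Structurally: 0 ring(s) + 1 π bond(s) = 1.)

1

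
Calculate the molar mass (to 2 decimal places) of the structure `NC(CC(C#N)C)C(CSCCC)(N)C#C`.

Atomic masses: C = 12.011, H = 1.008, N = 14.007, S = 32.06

239.38

Molecular formula: C12H21N3S.
M = 12×12.011 + 21×1.008 + 3×14.007 + 1×32.06 = 239.38 g/mol.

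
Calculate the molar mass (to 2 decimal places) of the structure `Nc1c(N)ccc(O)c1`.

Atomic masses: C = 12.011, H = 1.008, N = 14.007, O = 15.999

124.14

Molecular formula: C6H8N2O.
M = 6×12.011 + 8×1.008 + 2×14.007 + 1×15.999 = 124.14 g/mol.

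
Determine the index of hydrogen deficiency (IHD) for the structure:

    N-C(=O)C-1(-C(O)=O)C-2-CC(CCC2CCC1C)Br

4

Molecular formula from the SMILES: C13H20BrNO3.
DoU = (2C + 2 + N − H − X)/2 = (2·13 + 2 + 1 − 20 − 1)/2 = 8/2 = 4.
(Structurally: 2 ring(s) + 2 π bond(s) = 4.)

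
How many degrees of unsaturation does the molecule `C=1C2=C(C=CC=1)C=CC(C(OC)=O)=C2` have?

8

Molecular formula from the SMILES: C12H10O2.
DoU = (2C + 2 + N − H − X)/2 = (2·12 + 2 + 0 − 10 − 0)/2 = 16/2 = 8.
(Structurally: 2 ring(s) + 6 π bond(s) = 8.)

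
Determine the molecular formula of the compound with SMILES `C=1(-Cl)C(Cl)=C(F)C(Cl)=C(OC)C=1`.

Heavy atoms from the SMILES: 7 C, 3 Cl, 1 F, 1 O.
Implicit hydrogens by atom environment:
  5 × C (aromatic): no H
  3 × Cl: no H
  1 × C: 3 H
  1 × C (aromatic): 1 H
  1 × F: no H
  1 × O: no H
  Total hydrogens = 4.
Molecular formula: C7H4Cl3FO

C7H4Cl3FO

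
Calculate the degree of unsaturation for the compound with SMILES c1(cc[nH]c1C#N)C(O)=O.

Molecular formula from the SMILES: C6H4N2O2.
DoU = (2C + 2 + N − H − X)/2 = (2·6 + 2 + 2 − 4 − 0)/2 = 12/2 = 6.
(Structurally: 1 ring(s) + 5 π bond(s) = 6.)

6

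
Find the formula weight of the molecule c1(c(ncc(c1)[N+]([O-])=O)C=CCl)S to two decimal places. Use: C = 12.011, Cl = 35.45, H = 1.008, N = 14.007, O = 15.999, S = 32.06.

Molecular formula: C7H5ClN2O2S.
M = 7×12.011 + 1×35.45 + 5×1.008 + 2×14.007 + 2×15.999 + 1×32.06 = 216.64 g/mol.

216.64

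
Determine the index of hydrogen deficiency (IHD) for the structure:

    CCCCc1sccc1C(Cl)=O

4

Molecular formula from the SMILES: C9H11ClOS.
DoU = (2C + 2 + N − H − X)/2 = (2·9 + 2 + 0 − 11 − 1)/2 = 8/2 = 4.
(Structurally: 1 ring(s) + 3 π bond(s) = 4.)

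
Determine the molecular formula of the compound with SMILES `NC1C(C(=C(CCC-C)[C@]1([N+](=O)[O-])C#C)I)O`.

Heavy atoms from the SMILES: 11 C, 1 I, 2 N, 3 O.
Implicit hydrogens by atom environment:
  4 × C: no H
  3 × C: 2 H each → 6
  3 × C: 1 H each → 3
  1 × C: 3 H
  1 × I: no H
  1 × N: 2 H
  1 × N (charge +1): no H
  1 × O: 1 H
  1 × O: no H
  1 × O (charge -1): no H
  Total hydrogens = 15.
Molecular formula: C11H15IN2O3

C11H15IN2O3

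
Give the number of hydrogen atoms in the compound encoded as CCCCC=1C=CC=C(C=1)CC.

18

Hydrogens are implicit in SMILES; fill each atom to its normal valence:
  4 × C: 2 H each → 8
  4 × C (aromatic): 1 H each → 4
  2 × C: 3 H each → 6
  2 × C (aromatic): no H
  Total hydrogens = 18.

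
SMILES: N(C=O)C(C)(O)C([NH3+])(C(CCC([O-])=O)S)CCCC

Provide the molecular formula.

C12H24N2O4S

Heavy atoms from the SMILES: 12 C, 2 N, 4 O, 1 S.
Implicit hydrogens by atom environment:
  5 × C: 2 H each → 10
  3 × C: no H
  2 × C: 3 H each → 6
  2 × C: 1 H each → 2
  2 × O: no H
  1 × N (charge +1): 3 H
  1 × N: 1 H
  1 × O: 1 H
  1 × O (charge -1): no H
  1 × S: 1 H
  Total hydrogens = 24.
Molecular formula: C12H24N2O4S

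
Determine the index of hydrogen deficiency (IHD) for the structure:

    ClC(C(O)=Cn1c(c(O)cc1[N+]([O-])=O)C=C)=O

7

Molecular formula from the SMILES: C9H7ClN2O5.
DoU = (2C + 2 + N − H − X)/2 = (2·9 + 2 + 2 − 7 − 1)/2 = 14/2 = 7.
(Structurally: 1 ring(s) + 6 π bond(s) = 7.)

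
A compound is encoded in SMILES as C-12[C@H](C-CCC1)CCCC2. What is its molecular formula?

C10H18

Heavy atoms from the SMILES: 10 C.
Implicit hydrogens by atom environment:
  8 × C: 2 H each → 16
  2 × C: 1 H each → 2
  Total hydrogens = 18.
Molecular formula: C10H18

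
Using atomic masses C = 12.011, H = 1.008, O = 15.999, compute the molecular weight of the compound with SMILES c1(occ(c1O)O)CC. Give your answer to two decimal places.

Molecular formula: C6H8O3.
M = 6×12.011 + 8×1.008 + 3×15.999 = 128.13 g/mol.

128.13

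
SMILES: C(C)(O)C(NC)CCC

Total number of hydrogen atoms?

17

Hydrogens are implicit in SMILES; fill each atom to its normal valence:
  3 × C: 3 H each → 9
  2 × C: 2 H each → 4
  2 × C: 1 H each → 2
  1 × N: 1 H
  1 × O: 1 H
  Total hydrogens = 17.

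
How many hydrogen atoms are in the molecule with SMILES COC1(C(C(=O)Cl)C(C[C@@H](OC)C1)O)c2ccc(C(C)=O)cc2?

Hydrogens are implicit in SMILES; fill each atom to its normal valence:
  4 × C (aromatic): 1 H each → 4
  4 × O: no H
  3 × C: 3 H each → 9
  3 × C: 1 H each → 3
  3 × C: no H
  2 × C: 2 H each → 4
  2 × C (aromatic): no H
  1 × Cl: no H
  1 × O: 1 H
  Total hydrogens = 21.

21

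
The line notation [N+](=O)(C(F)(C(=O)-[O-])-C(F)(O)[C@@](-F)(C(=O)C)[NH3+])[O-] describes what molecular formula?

Heavy atoms from the SMILES: 6 C, 3 F, 2 N, 6 O.
Implicit hydrogens by atom environment:
  5 × C: no H
  3 × F: no H
  3 × O: no H
  2 × O (charge -1): no H
  1 × C: 3 H
  1 × N (charge +1): 3 H
  1 × N (charge +1): no H
  1 × O: 1 H
  Total hydrogens = 7.
Molecular formula: C6H7F3N2O6

C6H7F3N2O6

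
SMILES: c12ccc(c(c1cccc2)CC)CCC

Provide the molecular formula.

C15H18

Heavy atoms from the SMILES: 15 C.
Implicit hydrogens by atom environment:
  6 × C (aromatic): 1 H each → 6
  4 × C (aromatic): no H
  3 × C: 2 H each → 6
  2 × C: 3 H each → 6
  Total hydrogens = 18.
Molecular formula: C15H18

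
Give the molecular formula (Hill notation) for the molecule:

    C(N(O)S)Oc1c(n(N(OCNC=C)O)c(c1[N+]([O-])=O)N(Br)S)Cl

C8H12BrClN6O6S2

Heavy atoms from the SMILES: 1 Br, 8 C, 1 Cl, 6 N, 6 O, 2 S.
Implicit hydrogens by atom environment:
  4 × C (aromatic): no H
  3 × C: 2 H each → 6
  3 × N: no H
  3 × O: no H
  2 × O: 1 H each → 2
  2 × S: 1 H each → 2
  1 × Br: no H
  1 × C: 1 H
  1 × Cl: no H
  1 × N: 1 H
  1 × N (aromatic): no H
  1 × N (charge +1): no H
  1 × O (charge -1): no H
  Total hydrogens = 12.
Molecular formula: C8H12BrClN6O6S2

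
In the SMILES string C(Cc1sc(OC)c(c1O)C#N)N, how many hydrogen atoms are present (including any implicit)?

Hydrogens are implicit in SMILES; fill each atom to its normal valence:
  4 × C (aromatic): no H
  2 × C: 2 H each → 4
  1 × C: 3 H
  1 × C: no H
  1 × N: 2 H
  1 × N: no H
  1 × O: 1 H
  1 × O: no H
  1 × S (aromatic): no H
  Total hydrogens = 10.

10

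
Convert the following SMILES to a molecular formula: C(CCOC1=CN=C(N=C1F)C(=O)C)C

Heavy atoms from the SMILES: 10 C, 1 F, 2 N, 2 O.
Implicit hydrogens by atom environment:
  3 × C: 2 H each → 6
  3 × C (aromatic): no H
  2 × C: 3 H each → 6
  2 × N (aromatic): no H
  2 × O: no H
  1 × C (aromatic): 1 H
  1 × C: no H
  1 × F: no H
  Total hydrogens = 13.
Molecular formula: C10H13FN2O2

C10H13FN2O2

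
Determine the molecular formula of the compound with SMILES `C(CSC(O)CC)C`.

C6H14OS

Heavy atoms from the SMILES: 6 C, 1 O, 1 S.
Implicit hydrogens by atom environment:
  3 × C: 2 H each → 6
  2 × C: 3 H each → 6
  1 × C: 1 H
  1 × O: 1 H
  1 × S: no H
  Total hydrogens = 14.
Molecular formula: C6H14OS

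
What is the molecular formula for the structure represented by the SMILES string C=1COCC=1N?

Heavy atoms from the SMILES: 4 C, 1 N, 1 O.
Implicit hydrogens by atom environment:
  2 × C: 2 H each → 4
  1 × C: 1 H
  1 × C: no H
  1 × N: 2 H
  1 × O: no H
  Total hydrogens = 7.
Molecular formula: C4H7NO

C4H7NO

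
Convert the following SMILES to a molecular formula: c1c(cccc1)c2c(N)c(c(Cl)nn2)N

C10H9ClN4

Heavy atoms from the SMILES: 10 C, 1 Cl, 4 N.
Implicit hydrogens by atom environment:
  5 × C (aromatic): 1 H each → 5
  5 × C (aromatic): no H
  2 × N: 2 H each → 4
  2 × N (aromatic): no H
  1 × Cl: no H
  Total hydrogens = 9.
Molecular formula: C10H9ClN4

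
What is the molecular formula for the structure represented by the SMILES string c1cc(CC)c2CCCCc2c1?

Heavy atoms from the SMILES: 12 C.
Implicit hydrogens by atom environment:
  5 × C: 2 H each → 10
  3 × C (aromatic): 1 H each → 3
  3 × C (aromatic): no H
  1 × C: 3 H
  Total hydrogens = 16.
Molecular formula: C12H16

C12H16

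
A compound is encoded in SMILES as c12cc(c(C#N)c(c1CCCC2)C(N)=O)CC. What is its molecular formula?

Heavy atoms from the SMILES: 14 C, 2 N, 1 O.
Implicit hydrogens by atom environment:
  5 × C: 2 H each → 10
  5 × C (aromatic): no H
  2 × C: no H
  1 × C: 3 H
  1 × C (aromatic): 1 H
  1 × N: 2 H
  1 × N: no H
  1 × O: no H
  Total hydrogens = 16.
Molecular formula: C14H16N2O

C14H16N2O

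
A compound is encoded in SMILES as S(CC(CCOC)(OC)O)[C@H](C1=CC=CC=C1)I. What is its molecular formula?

Heavy atoms from the SMILES: 13 C, 1 I, 3 O, 1 S.
Implicit hydrogens by atom environment:
  5 × C (aromatic): 1 H each → 5
  3 × C: 2 H each → 6
  2 × C: 3 H each → 6
  2 × O: no H
  1 × C: 1 H
  1 × C: no H
  1 × C (aromatic): no H
  1 × I: no H
  1 × O: 1 H
  1 × S: no H
  Total hydrogens = 19.
Molecular formula: C13H19IO3S

C13H19IO3S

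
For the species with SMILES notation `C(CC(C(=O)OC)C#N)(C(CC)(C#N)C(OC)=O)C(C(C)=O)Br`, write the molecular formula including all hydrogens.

C15H19BrN2O5

Heavy atoms from the SMILES: 1 Br, 15 C, 2 N, 5 O.
Implicit hydrogens by atom environment:
  6 × C: no H
  5 × O: no H
  4 × C: 3 H each → 12
  3 × C: 1 H each → 3
  2 × C: 2 H each → 4
  2 × N: no H
  1 × Br: no H
  Total hydrogens = 19.
Molecular formula: C15H19BrN2O5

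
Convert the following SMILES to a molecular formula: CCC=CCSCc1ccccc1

Heavy atoms from the SMILES: 12 C, 1 S.
Implicit hydrogens by atom environment:
  5 × C (aromatic): 1 H each → 5
  3 × C: 2 H each → 6
  2 × C: 1 H each → 2
  1 × C: 3 H
  1 × C (aromatic): no H
  1 × S: no H
  Total hydrogens = 16.
Molecular formula: C12H16S

C12H16S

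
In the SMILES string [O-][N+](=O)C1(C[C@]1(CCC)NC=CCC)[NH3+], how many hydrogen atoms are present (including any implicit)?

20

Hydrogens are implicit in SMILES; fill each atom to its normal valence:
  4 × C: 2 H each → 8
  2 × C: 3 H each → 6
  2 × C: 1 H each → 2
  2 × C: no H
  1 × N (charge +1): 3 H
  1 × N: 1 H
  1 × N (charge +1): no H
  1 × O: no H
  1 × O (charge -1): no H
  Total hydrogens = 20.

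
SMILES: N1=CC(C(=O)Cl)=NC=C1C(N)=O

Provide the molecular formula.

Heavy atoms from the SMILES: 6 C, 1 Cl, 3 N, 2 O.
Implicit hydrogens by atom environment:
  2 × C (aromatic): 1 H each → 2
  2 × C (aromatic): no H
  2 × C: no H
  2 × N (aromatic): no H
  2 × O: no H
  1 × Cl: no H
  1 × N: 2 H
  Total hydrogens = 4.
Molecular formula: C6H4ClN3O2

C6H4ClN3O2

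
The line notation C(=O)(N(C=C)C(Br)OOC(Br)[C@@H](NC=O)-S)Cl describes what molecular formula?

Heavy atoms from the SMILES: 2 Br, 7 C, 1 Cl, 2 N, 4 O, 1 S.
Implicit hydrogens by atom environment:
  5 × C: 1 H each → 5
  4 × O: no H
  2 × Br: no H
  1 × C: 2 H
  1 × C: no H
  1 × Cl: no H
  1 × N: 1 H
  1 × N: no H
  1 × S: 1 H
  Total hydrogens = 9.
Molecular formula: C7H9Br2ClN2O4S

C7H9Br2ClN2O4S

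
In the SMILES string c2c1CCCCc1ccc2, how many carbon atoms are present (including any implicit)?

10

The symbol for carbon appears 10 times in the SMILES. Lowercase c denotes aromatic carbon and counts toward C.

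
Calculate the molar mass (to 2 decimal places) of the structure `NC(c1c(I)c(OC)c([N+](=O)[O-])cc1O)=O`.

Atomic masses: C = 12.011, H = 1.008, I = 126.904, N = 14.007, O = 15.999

Molecular formula: C8H7IN2O5.
M = 8×12.011 + 7×1.008 + 1×126.904 + 2×14.007 + 5×15.999 = 338.06 g/mol.

338.06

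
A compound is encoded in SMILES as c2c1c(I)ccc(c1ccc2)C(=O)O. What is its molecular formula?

Heavy atoms from the SMILES: 11 C, 1 I, 2 O.
Implicit hydrogens by atom environment:
  6 × C (aromatic): 1 H each → 6
  4 × C (aromatic): no H
  1 × C: no H
  1 × I: no H
  1 × O: 1 H
  1 × O: no H
  Total hydrogens = 7.
Molecular formula: C11H7IO2

C11H7IO2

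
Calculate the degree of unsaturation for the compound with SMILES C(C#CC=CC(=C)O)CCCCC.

Molecular formula from the SMILES: C12H18O.
DoU = (2C + 2 + N − H − X)/2 = (2·12 + 2 + 0 − 18 − 0)/2 = 8/2 = 4.
(Structurally: 0 ring(s) + 4 π bond(s) = 4.)

4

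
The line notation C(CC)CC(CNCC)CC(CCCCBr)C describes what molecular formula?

Heavy atoms from the SMILES: 1 Br, 15 C, 1 N.
Implicit hydrogens by atom environment:
  10 × C: 2 H each → 20
  3 × C: 3 H each → 9
  2 × C: 1 H each → 2
  1 × Br: no H
  1 × N: 1 H
  Total hydrogens = 32.
Molecular formula: C15H32BrN

C15H32BrN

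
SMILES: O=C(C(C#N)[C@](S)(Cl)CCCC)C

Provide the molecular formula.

Heavy atoms from the SMILES: 9 C, 1 Cl, 1 N, 1 O, 1 S.
Implicit hydrogens by atom environment:
  3 × C: 2 H each → 6
  3 × C: no H
  2 × C: 3 H each → 6
  1 × C: 1 H
  1 × Cl: no H
  1 × N: no H
  1 × O: no H
  1 × S: 1 H
  Total hydrogens = 14.
Molecular formula: C9H14ClNOS

C9H14ClNOS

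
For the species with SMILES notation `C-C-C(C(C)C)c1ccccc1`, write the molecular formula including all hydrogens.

Heavy atoms from the SMILES: 12 C.
Implicit hydrogens by atom environment:
  5 × C (aromatic): 1 H each → 5
  3 × C: 3 H each → 9
  2 × C: 1 H each → 2
  1 × C: 2 H
  1 × C (aromatic): no H
  Total hydrogens = 18.
Molecular formula: C12H18

C12H18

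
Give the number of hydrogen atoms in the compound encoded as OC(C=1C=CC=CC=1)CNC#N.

10

Hydrogens are implicit in SMILES; fill each atom to its normal valence:
  5 × C (aromatic): 1 H each → 5
  1 × C: 2 H
  1 × C: 1 H
  1 × C: no H
  1 × C (aromatic): no H
  1 × N: 1 H
  1 × N: no H
  1 × O: 1 H
  Total hydrogens = 10.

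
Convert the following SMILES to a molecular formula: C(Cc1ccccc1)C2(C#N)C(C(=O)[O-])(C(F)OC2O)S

Heavy atoms from the SMILES: 14 C, 1 F, 1 N, 4 O, 1 S.
Implicit hydrogens by atom environment:
  5 × C (aromatic): 1 H each → 5
  4 × C: no H
  2 × C: 2 H each → 4
  2 × C: 1 H each → 2
  2 × O: no H
  1 × C (aromatic): no H
  1 × F: no H
  1 × N: no H
  1 × O: 1 H
  1 × O (charge -1): no H
  1 × S: 1 H
  Total hydrogens = 13.
Net charge -1.
Molecular formula: C14H13FNO4S-

C14H13FNO4S-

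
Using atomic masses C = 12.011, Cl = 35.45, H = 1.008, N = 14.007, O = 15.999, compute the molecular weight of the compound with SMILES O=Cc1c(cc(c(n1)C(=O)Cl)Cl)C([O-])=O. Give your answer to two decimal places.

Molecular formula: C8H2Cl2NO4-.
M = 8×12.011 + 2×35.45 + 2×1.008 + 1×14.007 + 4×15.999 = 247.01 g/mol.

247.01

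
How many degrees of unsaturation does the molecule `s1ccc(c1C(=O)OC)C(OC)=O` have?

5

Molecular formula from the SMILES: C8H8O4S.
DoU = (2C + 2 + N − H − X)/2 = (2·8 + 2 + 0 − 8 − 0)/2 = 10/2 = 5.
(Structurally: 1 ring(s) + 4 π bond(s) = 5.)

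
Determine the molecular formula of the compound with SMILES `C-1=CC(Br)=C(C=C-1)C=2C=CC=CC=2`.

C12H9Br

Heavy atoms from the SMILES: 1 Br, 12 C.
Implicit hydrogens by atom environment:
  9 × C (aromatic): 1 H each → 9
  3 × C (aromatic): no H
  1 × Br: no H
  Total hydrogens = 9.
Molecular formula: C12H9Br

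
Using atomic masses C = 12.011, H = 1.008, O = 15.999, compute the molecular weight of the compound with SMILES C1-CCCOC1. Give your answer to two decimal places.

Molecular formula: C5H10O.
M = 5×12.011 + 10×1.008 + 1×15.999 = 86.13 g/mol.

86.13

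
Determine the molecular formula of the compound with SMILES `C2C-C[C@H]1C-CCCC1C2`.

C10H18

Heavy atoms from the SMILES: 10 C.
Implicit hydrogens by atom environment:
  8 × C: 2 H each → 16
  2 × C: 1 H each → 2
  Total hydrogens = 18.
Molecular formula: C10H18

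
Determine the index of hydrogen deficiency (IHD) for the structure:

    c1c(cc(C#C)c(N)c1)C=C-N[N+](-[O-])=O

Molecular formula from the SMILES: C10H9N3O2.
DoU = (2C + 2 + N − H − X)/2 = (2·10 + 2 + 3 − 9 − 0)/2 = 16/2 = 8.
(Structurally: 1 ring(s) + 7 π bond(s) = 8.)

8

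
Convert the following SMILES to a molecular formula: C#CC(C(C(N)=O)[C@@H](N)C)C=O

C8H12N2O2

Heavy atoms from the SMILES: 8 C, 2 N, 2 O.
Implicit hydrogens by atom environment:
  5 × C: 1 H each → 5
  2 × C: no H
  2 × N: 2 H each → 4
  2 × O: no H
  1 × C: 3 H
  Total hydrogens = 12.
Molecular formula: C8H12N2O2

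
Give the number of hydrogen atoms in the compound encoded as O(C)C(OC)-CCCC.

16

Hydrogens are implicit in SMILES; fill each atom to its normal valence:
  3 × C: 3 H each → 9
  3 × C: 2 H each → 6
  2 × O: no H
  1 × C: 1 H
  Total hydrogens = 16.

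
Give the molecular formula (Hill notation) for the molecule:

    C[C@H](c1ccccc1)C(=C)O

Heavy atoms from the SMILES: 10 C, 1 O.
Implicit hydrogens by atom environment:
  5 × C (aromatic): 1 H each → 5
  1 × C: 3 H
  1 × C: 2 H
  1 × C: 1 H
  1 × C: no H
  1 × C (aromatic): no H
  1 × O: 1 H
  Total hydrogens = 12.
Molecular formula: C10H12O

C10H12O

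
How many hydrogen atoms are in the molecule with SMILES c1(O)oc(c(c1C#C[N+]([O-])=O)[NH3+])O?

5

Hydrogens are implicit in SMILES; fill each atom to its normal valence:
  4 × C (aromatic): no H
  2 × C: no H
  2 × O: 1 H each → 2
  1 × N (charge +1): 3 H
  1 × N (charge +1): no H
  1 × O (aromatic): no H
  1 × O: no H
  1 × O (charge -1): no H
  Total hydrogens = 5.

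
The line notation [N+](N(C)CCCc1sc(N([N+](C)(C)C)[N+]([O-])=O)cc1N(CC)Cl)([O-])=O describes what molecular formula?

Heavy atoms from the SMILES: 13 C, 1 Cl, 6 N, 4 O, 1 S.
Implicit hydrogens by atom environment:
  5 × C: 3 H each → 15
  4 × C: 2 H each → 8
  3 × C (aromatic): no H
  3 × N: no H
  3 × N (charge +1): no H
  2 × O: no H
  2 × O (charge -1): no H
  1 × C (aromatic): 1 H
  1 × Cl: no H
  1 × S (aromatic): no H
  Total hydrogens = 24.
Net charge +1.
Molecular formula: C13H24ClN6O4S+

C13H24ClN6O4S+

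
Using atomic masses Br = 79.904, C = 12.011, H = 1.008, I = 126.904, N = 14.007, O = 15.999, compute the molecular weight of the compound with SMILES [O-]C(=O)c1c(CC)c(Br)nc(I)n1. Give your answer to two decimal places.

Molecular formula: C7H5BrIN2O2-.
M = 1×79.904 + 7×12.011 + 5×1.008 + 1×126.904 + 2×14.007 + 2×15.999 = 355.94 g/mol.

355.94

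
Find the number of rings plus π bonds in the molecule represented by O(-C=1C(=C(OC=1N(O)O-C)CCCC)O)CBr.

Molecular formula from the SMILES: C10H16BrNO5.
DoU = (2C + 2 + N − H − X)/2 = (2·10 + 2 + 1 − 16 − 1)/2 = 6/2 = 3.
(Structurally: 1 ring(s) + 2 π bond(s) = 3.)

3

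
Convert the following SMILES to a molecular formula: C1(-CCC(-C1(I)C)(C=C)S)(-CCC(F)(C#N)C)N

C13H20FIN2S

Heavy atoms from the SMILES: 13 C, 1 F, 1 I, 2 N, 1 S.
Implicit hydrogens by atom environment:
  5 × C: 2 H each → 10
  5 × C: no H
  2 × C: 3 H each → 6
  1 × C: 1 H
  1 × F: no H
  1 × I: no H
  1 × N: 2 H
  1 × N: no H
  1 × S: 1 H
  Total hydrogens = 20.
Molecular formula: C13H20FIN2S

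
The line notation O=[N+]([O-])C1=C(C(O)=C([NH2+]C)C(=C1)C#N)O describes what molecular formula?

Heavy atoms from the SMILES: 8 C, 3 N, 4 O.
Implicit hydrogens by atom environment:
  5 × C (aromatic): no H
  2 × O: 1 H each → 2
  1 × C: 3 H
  1 × C (aromatic): 1 H
  1 × C: no H
  1 × N (charge +1): 2 H
  1 × N: no H
  1 × N (charge +1): no H
  1 × O: no H
  1 × O (charge -1): no H
  Total hydrogens = 8.
Net charge +1.
Molecular formula: C8H8N3O4+

C8H8N3O4+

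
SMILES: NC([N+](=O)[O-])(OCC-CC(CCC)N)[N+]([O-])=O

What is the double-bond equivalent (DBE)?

2

Molecular formula from the SMILES: C8H18N4O5.
DoU = (2C + 2 + N − H − X)/2 = (2·8 + 2 + 4 − 18 − 0)/2 = 4/2 = 2.
(Structurally: 0 ring(s) + 2 π bond(s) = 2.)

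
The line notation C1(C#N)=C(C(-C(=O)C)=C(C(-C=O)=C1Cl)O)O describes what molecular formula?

Heavy atoms from the SMILES: 10 C, 1 Cl, 1 N, 4 O.
Implicit hydrogens by atom environment:
  6 × C (aromatic): no H
  2 × C: no H
  2 × O: 1 H each → 2
  2 × O: no H
  1 × C: 3 H
  1 × C: 1 H
  1 × Cl: no H
  1 × N: no H
  Total hydrogens = 6.
Molecular formula: C10H6ClNO4

C10H6ClNO4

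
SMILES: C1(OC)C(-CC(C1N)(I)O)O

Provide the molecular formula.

C6H12INO3

Heavy atoms from the SMILES: 6 C, 1 I, 1 N, 3 O.
Implicit hydrogens by atom environment:
  3 × C: 1 H each → 3
  2 × O: 1 H each → 2
  1 × C: 3 H
  1 × C: 2 H
  1 × C: no H
  1 × I: no H
  1 × N: 2 H
  1 × O: no H
  Total hydrogens = 12.
Molecular formula: C6H12INO3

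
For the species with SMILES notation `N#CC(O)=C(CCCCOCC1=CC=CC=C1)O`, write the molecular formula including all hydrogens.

Heavy atoms from the SMILES: 14 C, 1 N, 3 O.
Implicit hydrogens by atom environment:
  5 × C: 2 H each → 10
  5 × C (aromatic): 1 H each → 5
  3 × C: no H
  2 × O: 1 H each → 2
  1 × C (aromatic): no H
  1 × N: no H
  1 × O: no H
  Total hydrogens = 17.
Molecular formula: C14H17NO3

C14H17NO3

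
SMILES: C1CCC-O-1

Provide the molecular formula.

Heavy atoms from the SMILES: 4 C, 1 O.
Implicit hydrogens by atom environment:
  4 × C: 2 H each → 8
  1 × O: no H
  Total hydrogens = 8.
Molecular formula: C4H8O

C4H8O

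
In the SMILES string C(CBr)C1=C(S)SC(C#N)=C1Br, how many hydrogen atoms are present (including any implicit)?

Hydrogens are implicit in SMILES; fill each atom to its normal valence:
  4 × C (aromatic): no H
  2 × Br: no H
  2 × C: 2 H each → 4
  1 × C: no H
  1 × N: no H
  1 × S: 1 H
  1 × S (aromatic): no H
  Total hydrogens = 5.

5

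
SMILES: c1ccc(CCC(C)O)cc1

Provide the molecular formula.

Heavy atoms from the SMILES: 10 C, 1 O.
Implicit hydrogens by atom environment:
  5 × C (aromatic): 1 H each → 5
  2 × C: 2 H each → 4
  1 × C: 3 H
  1 × C: 1 H
  1 × C (aromatic): no H
  1 × O: 1 H
  Total hydrogens = 14.
Molecular formula: C10H14O

C10H14O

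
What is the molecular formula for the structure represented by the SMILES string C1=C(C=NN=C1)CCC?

C7H10N2

Heavy atoms from the SMILES: 7 C, 2 N.
Implicit hydrogens by atom environment:
  3 × C (aromatic): 1 H each → 3
  2 × C: 2 H each → 4
  2 × N (aromatic): no H
  1 × C: 3 H
  1 × C (aromatic): no H
  Total hydrogens = 10.
Molecular formula: C7H10N2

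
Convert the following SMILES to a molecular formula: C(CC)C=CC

C6H12

Heavy atoms from the SMILES: 6 C.
Implicit hydrogens by atom environment:
  2 × C: 3 H each → 6
  2 × C: 2 H each → 4
  2 × C: 1 H each → 2
  Total hydrogens = 12.
Molecular formula: C6H12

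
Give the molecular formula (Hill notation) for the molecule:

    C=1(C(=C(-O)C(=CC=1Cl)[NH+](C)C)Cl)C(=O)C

C10H12Cl2NO2+

Heavy atoms from the SMILES: 10 C, 2 Cl, 1 N, 2 O.
Implicit hydrogens by atom environment:
  5 × C (aromatic): no H
  3 × C: 3 H each → 9
  2 × Cl: no H
  1 × C (aromatic): 1 H
  1 × C: no H
  1 × N (charge +1): 1 H
  1 × O: 1 H
  1 × O: no H
  Total hydrogens = 12.
Net charge +1.
Molecular formula: C10H12Cl2NO2+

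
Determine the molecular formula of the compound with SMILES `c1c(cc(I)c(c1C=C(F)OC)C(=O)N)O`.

C10H9FINO3

Heavy atoms from the SMILES: 10 C, 1 F, 1 I, 1 N, 3 O.
Implicit hydrogens by atom environment:
  4 × C (aromatic): no H
  2 × C (aromatic): 1 H each → 2
  2 × C: no H
  2 × O: no H
  1 × C: 3 H
  1 × C: 1 H
  1 × F: no H
  1 × I: no H
  1 × N: 2 H
  1 × O: 1 H
  Total hydrogens = 9.
Molecular formula: C10H9FINO3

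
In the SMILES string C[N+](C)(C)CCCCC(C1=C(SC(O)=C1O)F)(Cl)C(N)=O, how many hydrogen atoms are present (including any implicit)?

Hydrogens are implicit in SMILES; fill each atom to its normal valence:
  4 × C: 2 H each → 8
  4 × C (aromatic): no H
  3 × C: 3 H each → 9
  2 × C: no H
  2 × O: 1 H each → 2
  1 × Cl: no H
  1 × F: no H
  1 × N: 2 H
  1 × N (charge +1): no H
  1 × O: no H
  1 × S (aromatic): no H
  Total hydrogens = 21.

21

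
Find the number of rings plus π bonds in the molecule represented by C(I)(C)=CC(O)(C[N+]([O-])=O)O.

2

Molecular formula from the SMILES: C5H8INO4.
DoU = (2C + 2 + N − H − X)/2 = (2·5 + 2 + 1 − 8 − 1)/2 = 4/2 = 2.
(Structurally: 0 ring(s) + 2 π bond(s) = 2.)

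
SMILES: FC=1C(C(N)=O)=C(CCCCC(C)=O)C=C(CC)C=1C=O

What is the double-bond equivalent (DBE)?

Molecular formula from the SMILES: C16H20FNO3.
DoU = (2C + 2 + N − H − X)/2 = (2·16 + 2 + 1 − 20 − 1)/2 = 14/2 = 7.
(Structurally: 1 ring(s) + 6 π bond(s) = 7.)

7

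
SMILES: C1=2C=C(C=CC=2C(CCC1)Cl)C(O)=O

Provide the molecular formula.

Heavy atoms from the SMILES: 11 C, 1 Cl, 2 O.
Implicit hydrogens by atom environment:
  3 × C: 2 H each → 6
  3 × C (aromatic): 1 H each → 3
  3 × C (aromatic): no H
  1 × C: 1 H
  1 × C: no H
  1 × Cl: no H
  1 × O: 1 H
  1 × O: no H
  Total hydrogens = 11.
Molecular formula: C11H11ClO2

C11H11ClO2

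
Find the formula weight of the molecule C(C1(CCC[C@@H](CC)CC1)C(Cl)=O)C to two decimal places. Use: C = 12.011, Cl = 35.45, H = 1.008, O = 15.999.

216.75

Molecular formula: C12H21ClO.
M = 12×12.011 + 1×35.45 + 21×1.008 + 1×15.999 = 216.75 g/mol.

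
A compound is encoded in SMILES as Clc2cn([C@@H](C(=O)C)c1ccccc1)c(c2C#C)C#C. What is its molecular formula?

Heavy atoms from the SMILES: 17 C, 1 Cl, 1 N, 1 O.
Implicit hydrogens by atom environment:
  6 × C (aromatic): 1 H each → 6
  4 × C (aromatic): no H
  3 × C: 1 H each → 3
  3 × C: no H
  1 × C: 3 H
  1 × Cl: no H
  1 × N (aromatic): no H
  1 × O: no H
  Total hydrogens = 12.
Molecular formula: C17H12ClNO

C17H12ClNO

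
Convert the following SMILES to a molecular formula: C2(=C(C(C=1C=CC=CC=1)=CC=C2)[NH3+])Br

C12H11BrN+

Heavy atoms from the SMILES: 1 Br, 12 C, 1 N.
Implicit hydrogens by atom environment:
  8 × C (aromatic): 1 H each → 8
  4 × C (aromatic): no H
  1 × Br: no H
  1 × N (charge +1): 3 H
  Total hydrogens = 11.
Net charge +1.
Molecular formula: C12H11BrN+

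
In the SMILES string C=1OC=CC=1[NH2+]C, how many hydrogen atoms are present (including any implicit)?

Hydrogens are implicit in SMILES; fill each atom to its normal valence:
  3 × C (aromatic): 1 H each → 3
  1 × C: 3 H
  1 × C (aromatic): no H
  1 × N (charge +1): 2 H
  1 × O (aromatic): no H
  Total hydrogens = 8.

8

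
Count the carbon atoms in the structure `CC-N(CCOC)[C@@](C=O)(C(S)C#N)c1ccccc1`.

15

The symbol for carbon appears 15 times in the SMILES. Lowercase c denotes aromatic carbon and counts toward C.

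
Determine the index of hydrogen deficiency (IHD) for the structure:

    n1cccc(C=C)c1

Molecular formula from the SMILES: C7H7N.
DoU = (2C + 2 + N − H − X)/2 = (2·7 + 2 + 1 − 7 − 0)/2 = 10/2 = 5.
(Structurally: 1 ring(s) + 4 π bond(s) = 5.)

5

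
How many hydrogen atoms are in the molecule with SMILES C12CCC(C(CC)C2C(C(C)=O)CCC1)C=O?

Hydrogens are implicit in SMILES; fill each atom to its normal valence:
  6 × C: 2 H each → 12
  6 × C: 1 H each → 6
  2 × C: 3 H each → 6
  2 × O: no H
  1 × C: no H
  Total hydrogens = 24.

24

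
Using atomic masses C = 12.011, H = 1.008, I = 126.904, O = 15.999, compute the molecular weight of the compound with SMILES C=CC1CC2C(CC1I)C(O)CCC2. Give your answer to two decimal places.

306.19

Molecular formula: C12H19IO.
M = 12×12.011 + 19×1.008 + 1×126.904 + 1×15.999 = 306.19 g/mol.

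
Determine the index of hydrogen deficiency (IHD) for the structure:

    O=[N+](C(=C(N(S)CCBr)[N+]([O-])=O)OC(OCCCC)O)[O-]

Molecular formula from the SMILES: C9H16BrN3O7S.
DoU = (2C + 2 + N − H − X)/2 = (2·9 + 2 + 3 − 16 − 1)/2 = 6/2 = 3.
(Structurally: 0 ring(s) + 3 π bond(s) = 3.)

3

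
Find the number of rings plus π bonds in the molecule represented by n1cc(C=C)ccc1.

Molecular formula from the SMILES: C7H7N.
DoU = (2C + 2 + N − H − X)/2 = (2·7 + 2 + 1 − 7 − 0)/2 = 10/2 = 5.
(Structurally: 1 ring(s) + 4 π bond(s) = 5.)

5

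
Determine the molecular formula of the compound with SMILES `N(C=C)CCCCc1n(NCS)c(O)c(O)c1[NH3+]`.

Heavy atoms from the SMILES: 11 C, 4 N, 2 O, 1 S.
Implicit hydrogens by atom environment:
  6 × C: 2 H each → 12
  4 × C (aromatic): no H
  2 × N: 1 H each → 2
  2 × O: 1 H each → 2
  1 × C: 1 H
  1 × N (charge +1): 3 H
  1 × N (aromatic): no H
  1 × S: 1 H
  Total hydrogens = 21.
Net charge +1.
Molecular formula: C11H21N4O2S+

C11H21N4O2S+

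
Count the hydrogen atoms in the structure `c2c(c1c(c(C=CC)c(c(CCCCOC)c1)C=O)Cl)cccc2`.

23

Hydrogens are implicit in SMILES; fill each atom to its normal valence:
  6 × C (aromatic): 1 H each → 6
  6 × C (aromatic): no H
  4 × C: 2 H each → 8
  3 × C: 1 H each → 3
  2 × C: 3 H each → 6
  2 × O: no H
  1 × Cl: no H
  Total hydrogens = 23.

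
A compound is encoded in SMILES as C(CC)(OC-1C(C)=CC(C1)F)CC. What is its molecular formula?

C11H19FO

Heavy atoms from the SMILES: 11 C, 1 F, 1 O.
Implicit hydrogens by atom environment:
  4 × C: 1 H each → 4
  3 × C: 3 H each → 9
  3 × C: 2 H each → 6
  1 × C: no H
  1 × F: no H
  1 × O: no H
  Total hydrogens = 19.
Molecular formula: C11H19FO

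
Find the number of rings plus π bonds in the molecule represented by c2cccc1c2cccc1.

Molecular formula from the SMILES: C10H8.
DoU = (2C + 2 + N − H − X)/2 = (2·10 + 2 + 0 − 8 − 0)/2 = 14/2 = 7.
(Structurally: 2 ring(s) + 5 π bond(s) = 7.)

7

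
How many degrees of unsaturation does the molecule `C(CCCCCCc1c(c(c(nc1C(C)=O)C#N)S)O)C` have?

Molecular formula from the SMILES: C16H22N2O2S.
DoU = (2C + 2 + N − H − X)/2 = (2·16 + 2 + 2 − 22 − 0)/2 = 14/2 = 7.
(Structurally: 1 ring(s) + 6 π bond(s) = 7.)

7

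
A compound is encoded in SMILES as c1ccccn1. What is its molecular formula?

C5H5N

Heavy atoms from the SMILES: 5 C, 1 N.
Implicit hydrogens by atom environment:
  5 × C (aromatic): 1 H each → 5
  1 × N (aromatic): no H
  Total hydrogens = 5.
Molecular formula: C5H5N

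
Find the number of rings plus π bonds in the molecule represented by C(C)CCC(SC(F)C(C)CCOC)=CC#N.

3

Molecular formula from the SMILES: C13H22FNOS.
DoU = (2C + 2 + N − H − X)/2 = (2·13 + 2 + 1 − 22 − 1)/2 = 6/2 = 3.
(Structurally: 0 ring(s) + 3 π bond(s) = 3.)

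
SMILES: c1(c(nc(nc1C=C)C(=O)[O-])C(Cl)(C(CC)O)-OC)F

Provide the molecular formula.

C12H13ClFN2O4-

Heavy atoms from the SMILES: 12 C, 1 Cl, 1 F, 2 N, 4 O.
Implicit hydrogens by atom environment:
  4 × C (aromatic): no H
  2 × C: 3 H each → 6
  2 × C: 2 H each → 4
  2 × C: 1 H each → 2
  2 × C: no H
  2 × N (aromatic): no H
  2 × O: no H
  1 × Cl: no H
  1 × F: no H
  1 × O: 1 H
  1 × O (charge -1): no H
  Total hydrogens = 13.
Net charge -1.
Molecular formula: C12H13ClFN2O4-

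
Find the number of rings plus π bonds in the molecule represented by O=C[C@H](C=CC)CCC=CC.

3

Molecular formula from the SMILES: C10H16O.
DoU = (2C + 2 + N − H − X)/2 = (2·10 + 2 + 0 − 16 − 0)/2 = 6/2 = 3.
(Structurally: 0 ring(s) + 3 π bond(s) = 3.)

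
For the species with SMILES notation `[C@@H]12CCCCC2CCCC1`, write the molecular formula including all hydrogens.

Heavy atoms from the SMILES: 10 C.
Implicit hydrogens by atom environment:
  8 × C: 2 H each → 16
  2 × C: 1 H each → 2
  Total hydrogens = 18.
Molecular formula: C10H18

C10H18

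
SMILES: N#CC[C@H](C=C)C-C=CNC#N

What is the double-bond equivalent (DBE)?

6

Molecular formula from the SMILES: C9H11N3.
DoU = (2C + 2 + N − H − X)/2 = (2·9 + 2 + 3 − 11 − 0)/2 = 12/2 = 6.
(Structurally: 0 ring(s) + 6 π bond(s) = 6.)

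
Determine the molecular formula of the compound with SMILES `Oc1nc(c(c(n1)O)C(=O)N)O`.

C5H5N3O4

Heavy atoms from the SMILES: 5 C, 3 N, 4 O.
Implicit hydrogens by atom environment:
  4 × C (aromatic): no H
  3 × O: 1 H each → 3
  2 × N (aromatic): no H
  1 × C: no H
  1 × N: 2 H
  1 × O: no H
  Total hydrogens = 5.
Molecular formula: C5H5N3O4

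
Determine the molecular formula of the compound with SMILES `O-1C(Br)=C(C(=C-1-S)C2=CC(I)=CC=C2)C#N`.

C11H5BrINOS

Heavy atoms from the SMILES: 1 Br, 11 C, 1 I, 1 N, 1 O, 1 S.
Implicit hydrogens by atom environment:
  6 × C (aromatic): no H
  4 × C (aromatic): 1 H each → 4
  1 × Br: no H
  1 × C: no H
  1 × I: no H
  1 × N: no H
  1 × O (aromatic): no H
  1 × S: 1 H
  Total hydrogens = 5.
Molecular formula: C11H5BrINOS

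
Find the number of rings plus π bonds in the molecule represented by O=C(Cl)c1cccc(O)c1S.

Molecular formula from the SMILES: C7H5ClO2S.
DoU = (2C + 2 + N − H − X)/2 = (2·7 + 2 + 0 − 5 − 1)/2 = 10/2 = 5.
(Structurally: 1 ring(s) + 4 π bond(s) = 5.)

5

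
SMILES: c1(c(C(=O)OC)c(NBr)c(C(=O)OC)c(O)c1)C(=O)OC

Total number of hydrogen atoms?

12

Hydrogens are implicit in SMILES; fill each atom to its normal valence:
  6 × O: no H
  5 × C (aromatic): no H
  3 × C: 3 H each → 9
  3 × C: no H
  1 × Br: no H
  1 × C (aromatic): 1 H
  1 × N: 1 H
  1 × O: 1 H
  Total hydrogens = 12.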